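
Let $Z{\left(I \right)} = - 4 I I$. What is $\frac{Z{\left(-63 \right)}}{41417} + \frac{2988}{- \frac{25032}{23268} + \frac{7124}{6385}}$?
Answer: $\frac{109437882562026}{1462392853} \approx 74835.0$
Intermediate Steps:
$Z{\left(I \right)} = - 4 I^{2}$
$\frac{Z{\left(-63 \right)}}{41417} + \frac{2988}{- \frac{25032}{23268} + \frac{7124}{6385}} = \frac{\left(-4\right) \left(-63\right)^{2}}{41417} + \frac{2988}{- \frac{25032}{23268} + \frac{7124}{6385}} = \left(-4\right) 3969 \cdot \frac{1}{41417} + \frac{2988}{\left(-25032\right) \frac{1}{23268} + 7124 \cdot \frac{1}{6385}} = \left(-15876\right) \frac{1}{41417} + \frac{2988}{- \frac{298}{277} + \frac{7124}{6385}} = - \frac{15876}{41417} + \frac{2988}{\frac{70618}{1768645}} = - \frac{15876}{41417} + 2988 \cdot \frac{1768645}{70618} = - \frac{15876}{41417} + \frac{2642355630}{35309} = \frac{109437882562026}{1462392853}$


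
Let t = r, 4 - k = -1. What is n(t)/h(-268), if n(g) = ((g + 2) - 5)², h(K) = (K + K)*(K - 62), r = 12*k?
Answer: 1083/58960 ≈ 0.018368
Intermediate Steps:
k = 5 (k = 4 - 1*(-1) = 4 + 1 = 5)
r = 60 (r = 12*5 = 60)
h(K) = 2*K*(-62 + K) (h(K) = (2*K)*(-62 + K) = 2*K*(-62 + K))
t = 60
n(g) = (-3 + g)² (n(g) = ((2 + g) - 5)² = (-3 + g)²)
n(t)/h(-268) = (-3 + 60)²/((2*(-268)*(-62 - 268))) = 57²/((2*(-268)*(-330))) = 3249/176880 = 3249*(1/176880) = 1083/58960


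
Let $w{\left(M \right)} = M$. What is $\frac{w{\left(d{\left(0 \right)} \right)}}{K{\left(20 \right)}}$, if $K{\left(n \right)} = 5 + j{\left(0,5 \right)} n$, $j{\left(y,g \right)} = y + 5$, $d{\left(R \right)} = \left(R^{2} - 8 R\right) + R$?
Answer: $0$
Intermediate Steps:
$d{\left(R \right)} = R^{2} - 7 R$
$j{\left(y,g \right)} = 5 + y$
$K{\left(n \right)} = 5 + 5 n$ ($K{\left(n \right)} = 5 + \left(5 + 0\right) n = 5 + 5 n$)
$\frac{w{\left(d{\left(0 \right)} \right)}}{K{\left(20 \right)}} = \frac{0 \left(-7 + 0\right)}{5 + 5 \cdot 20} = \frac{0 \left(-7\right)}{5 + 100} = \frac{0}{105} = 0 \cdot \frac{1}{105} = 0$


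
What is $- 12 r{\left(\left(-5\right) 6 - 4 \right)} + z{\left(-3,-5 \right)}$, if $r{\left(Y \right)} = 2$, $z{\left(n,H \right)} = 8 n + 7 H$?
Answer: $-83$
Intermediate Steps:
$z{\left(n,H \right)} = 7 H + 8 n$
$- 12 r{\left(\left(-5\right) 6 - 4 \right)} + z{\left(-3,-5 \right)} = \left(-12\right) 2 + \left(7 \left(-5\right) + 8 \left(-3\right)\right) = -24 - 59 = -83$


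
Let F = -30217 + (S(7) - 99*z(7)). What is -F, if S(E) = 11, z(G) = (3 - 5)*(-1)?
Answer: 30404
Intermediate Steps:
z(G) = 2 (z(G) = -2*(-1) = 2)
F = -30404 (F = -30217 + (11 - 99*2) = -30217 + (11 - 198) = -30217 - 187 = -30404)
-F = -1*(-30404) = 30404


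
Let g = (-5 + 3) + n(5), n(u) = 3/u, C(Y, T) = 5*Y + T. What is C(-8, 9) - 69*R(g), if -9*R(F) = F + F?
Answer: -787/15 ≈ -52.467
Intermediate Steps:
C(Y, T) = T + 5*Y
g = -7/5 (g = (-5 + 3) + 3/5 = -2 + 3*(1/5) = -2 + 3/5 = -7/5 ≈ -1.4000)
R(F) = -2*F/9 (R(F) = -(F + F)/9 = -2*F/9)
C(-8, 9) - 69*R(g) = (9 + 5*(-8)) - (-46)*(-7)/(3*5) = (9 - 40) - 69*14/45 = -31 - 322/15 = -787/15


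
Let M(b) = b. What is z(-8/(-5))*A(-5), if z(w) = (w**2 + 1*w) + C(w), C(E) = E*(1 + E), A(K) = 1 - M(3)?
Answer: -416/25 ≈ -16.640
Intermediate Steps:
A(K) = -2 (A(K) = 1 - 1*3 = 1 - 3 = -2)
z(w) = w + w**2 + w*(1 + w) (z(w) = (w**2 + 1*w) + w*(1 + w) = (w**2 + w) + w*(1 + w) = (w + w**2) + w*(1 + w) = w + w**2 + w*(1 + w))
z(-8/(-5))*A(-5) = (2*(-8/(-5))*(1 - 8/(-5)))*(-2) = (2*(-8*(-1)/5)*(1 - 8*(-1)/5))*(-2) = (2*(-4*(-2/5))*(1 - 4*(-2/5)))*(-2) = (2*(8/5)*(1 + 8/5))*(-2) = (2*(8/5)*(13/5))*(-2) = (208/25)*(-2) = -416/25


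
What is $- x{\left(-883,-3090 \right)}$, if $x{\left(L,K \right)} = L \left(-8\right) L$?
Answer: $6237512$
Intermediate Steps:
$x{\left(L,K \right)} = - 8 L^{2}$ ($x{\left(L,K \right)} = - 8 L L = - 8 L^{2}$)
$- x{\left(-883,-3090 \right)} = - \left(-8\right) \left(-883\right)^{2} = - \left(-8\right) 779689 = \left(-1\right) \left(-6237512\right) = 6237512$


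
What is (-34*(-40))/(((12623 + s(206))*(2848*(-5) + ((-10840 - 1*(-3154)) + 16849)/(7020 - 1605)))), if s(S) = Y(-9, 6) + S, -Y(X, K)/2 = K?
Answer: -7364400/988196301029 ≈ -7.4524e-6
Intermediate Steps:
Y(X, K) = -2*K
s(S) = -12 + S (s(S) = -2*6 + S = -12 + S)
(-34*(-40))/(((12623 + s(206))*(2848*(-5) + ((-10840 - 1*(-3154)) + 16849)/(7020 - 1605)))) = (-34*(-40))/(((12623 + (-12 + 206))*(2848*(-5) + ((-10840 - 1*(-3154)) + 16849)/(7020 - 1605)))) = 1360/(((12623 + 194)*(-14240 + ((-10840 + 3154) + 16849)/5415))) = 1360/((12817*(-14240 + (-7686 + 16849)*(1/5415)))) = 1360/((12817*(-14240 + 9163*(1/5415)))) = 1360/((12817*(-14240 + 9163/5415))) = 1360/((12817*(-77100437/5415))) = 1360/(-988196301029/5415) = 1360*(-5415/988196301029) = -7364400/988196301029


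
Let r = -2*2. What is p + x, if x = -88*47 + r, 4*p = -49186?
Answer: -32873/2 ≈ -16437.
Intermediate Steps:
p = -24593/2 (p = (1/4)*(-49186) = -24593/2 ≈ -12297.)
r = -4
x = -4140 (x = -88*47 - 4 = -4136 - 4 = -4140)
p + x = -24593/2 - 4140 = -32873/2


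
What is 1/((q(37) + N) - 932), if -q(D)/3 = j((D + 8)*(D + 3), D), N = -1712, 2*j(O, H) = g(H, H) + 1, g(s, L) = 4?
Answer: -2/5303 ≈ -0.00037715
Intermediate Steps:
j(O, H) = 5/2 (j(O, H) = (4 + 1)/2 = (½)*5 = 5/2)
q(D) = -15/2 (q(D) = -3*5/2 = -15/2)
1/((q(37) + N) - 932) = 1/((-15/2 - 1712) - 932) = 1/(-3439/2 - 932) = 1/(-5303/2) = -2/5303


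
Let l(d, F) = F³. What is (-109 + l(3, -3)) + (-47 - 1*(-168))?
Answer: -15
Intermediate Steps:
(-109 + l(3, -3)) + (-47 - 1*(-168)) = (-109 + (-3)³) + (-47 - 1*(-168)) = (-109 - 27) + (-47 + 168) = -136 + 121 = -15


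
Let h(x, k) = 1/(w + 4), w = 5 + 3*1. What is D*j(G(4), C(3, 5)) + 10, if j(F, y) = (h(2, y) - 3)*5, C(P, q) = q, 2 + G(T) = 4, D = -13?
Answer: 2395/12 ≈ 199.58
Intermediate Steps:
w = 8 (w = 5 + 3 = 8)
G(T) = 2 (G(T) = -2 + 4 = 2)
h(x, k) = 1/12 (h(x, k) = 1/(8 + 4) = 1/12)
j(F, y) = -175/12 (j(F, y) = (1/12 - 3)*5 = -35/12*5 = -175/12)
D*j(G(4), C(3, 5)) + 10 = -13*(-175/12) + 10 = 2275/12 + 10 = 2395/12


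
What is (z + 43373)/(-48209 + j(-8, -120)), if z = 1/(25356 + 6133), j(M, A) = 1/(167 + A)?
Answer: -10698550451/11891411493 ≈ -0.89969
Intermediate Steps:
z = 1/31489 ≈ 3.1757e-5
(z + 43373)/(-48209 + j(-8, -120)) = (1/31489 + 43373)/(-48209 + 1/(167 - 120)) = 1365772398/(31489*(-48209 + 1/47)) = 1365772398/(31489*(-2265822/47)) = (1365772398/31489)*(-47/2265822) = -10698550451/11891411493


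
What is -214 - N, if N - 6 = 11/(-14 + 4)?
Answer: -2189/10 ≈ -218.90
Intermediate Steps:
N = 49/10 (N = 6 + 11/(-14 + 4) = 6 + 11/(-10) = 6 - ⅒*11 = 6 - 11/10 = 49/10 ≈ 4.9000)
-214 - N = -214 - 1*49/10 = -214 - 49/10 = -2189/10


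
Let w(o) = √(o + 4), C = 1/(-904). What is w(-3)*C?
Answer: -1/904 ≈ -0.0011062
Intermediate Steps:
C = -1/904 ≈ -0.0011062
w(o) = √(4 + o)
w(-3)*C = √(4 - 3)*(-1/904) = √1*(-1/904) = 1*(-1/904) = -1/904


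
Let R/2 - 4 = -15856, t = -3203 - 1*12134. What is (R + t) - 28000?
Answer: -75041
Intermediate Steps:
t = -15337 (t = -3203 - 12134 = -15337)
R = -31704 (R = 8 + 2*(-15856) = 8 - 31712 = -31704)
(R + t) - 28000 = (-31704 - 15337) - 28000 = -47041 - 28000 = -75041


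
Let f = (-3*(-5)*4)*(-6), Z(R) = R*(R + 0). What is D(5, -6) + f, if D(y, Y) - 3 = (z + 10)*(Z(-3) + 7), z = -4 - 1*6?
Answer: -357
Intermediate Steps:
z = -10 (z = -4 - 6 = -10)
Z(R) = R² (Z(R) = R*R = R²)
D(y, Y) = 3 (D(y, Y) = 3 + (-10 + 10)*((-3)² + 7) = 3 + 0*(9 + 7) = 3 + 0*16 = 3 + 0 = 3)
f = -360 (f = (15*4)*(-6) = 60*(-6) = -360)
D(5, -6) + f = 3 - 360 = -357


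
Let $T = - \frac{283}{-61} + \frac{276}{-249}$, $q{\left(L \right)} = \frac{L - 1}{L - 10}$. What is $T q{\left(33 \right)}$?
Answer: $\frac{572064}{116449} \approx 4.9126$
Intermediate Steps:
$q{\left(L \right)} = \frac{-1 + L}{-10 + L}$
$T = \frac{17877}{5063}$ ($T = \left(-283\right) \left(- \frac{1}{61}\right) + 276 \left(- \frac{1}{249}\right) = \frac{283}{61} - \frac{92}{83} = \frac{17877}{5063} \approx 3.5309$)
$T q{\left(33 \right)} = \frac{17877 \frac{-1 + 33}{-10 + 33}}{5063} = \frac{17877 \cdot \frac{1}{23} \cdot 32}{5063} = \frac{17877}{5063} \cdot \frac{32}{23} = \frac{572064}{116449}$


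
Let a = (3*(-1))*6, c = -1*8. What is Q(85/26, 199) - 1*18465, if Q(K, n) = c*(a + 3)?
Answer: -18345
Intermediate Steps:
c = -8
a = -18 (a = -3*6 = -18)
Q(K, n) = 120 (Q(K, n) = -8*(-18 + 3) = -8*(-15) = 120)
Q(85/26, 199) - 1*18465 = 120 - 1*18465 = 120 - 18465 = -18345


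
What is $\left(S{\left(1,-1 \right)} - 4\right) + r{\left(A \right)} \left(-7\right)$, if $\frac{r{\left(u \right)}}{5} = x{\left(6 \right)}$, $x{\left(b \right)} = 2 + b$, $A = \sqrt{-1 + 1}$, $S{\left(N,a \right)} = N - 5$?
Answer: $-288$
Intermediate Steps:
$S{\left(N,a \right)} = -5 + N$
$A = 0$ ($A = \sqrt{0} = 0$)
$r{\left(u \right)} = 40$ ($r{\left(u \right)} = 5 \left(2 + 6\right) = 5 \cdot 8 = 40$)
$\left(S{\left(1,-1 \right)} - 4\right) + r{\left(A \right)} \left(-7\right) = \left(\left(-5 + 1\right) - 4\right) + 40 \left(-7\right) = \left(-4 - 4\right) - 280 = -8 - 280 = -288$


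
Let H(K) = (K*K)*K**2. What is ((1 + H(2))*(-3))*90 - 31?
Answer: -4621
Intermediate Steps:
H(K) = K**4 (H(K) = K**2*K**2 = K**4)
((1 + H(2))*(-3))*90 - 31 = ((1 + 2**4)*(-3))*90 - 31 = ((1 + 16)*(-3))*90 - 31 = (17*(-3))*90 - 31 = -51*90 - 31 = -4590 - 31 = -4621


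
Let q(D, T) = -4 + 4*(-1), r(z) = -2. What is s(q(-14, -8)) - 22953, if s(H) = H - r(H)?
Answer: -22959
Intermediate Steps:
q(D, T) = -8 (q(D, T) = -4 - 4 = -8)
s(H) = 2 + H (s(H) = H - 1*(-2) = H + 2 = 2 + H)
s(q(-14, -8)) - 22953 = (2 - 8) - 22953 = -6 - 22953 = -22959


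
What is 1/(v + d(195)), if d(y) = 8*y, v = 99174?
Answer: 1/100734 ≈ 9.9271e-6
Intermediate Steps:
1/(v + d(195)) = 1/(99174 + 8*195) = 1/(99174 + 1560) = 1/100734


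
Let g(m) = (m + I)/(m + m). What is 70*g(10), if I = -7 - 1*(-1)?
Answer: 14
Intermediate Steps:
I = -6 (I = -7 + 1 = -6)
g(m) = (-6 + m)/(2*m) (g(m) = (m - 6)/(m + m) = (-6 + m)/((2*m)) = (-6 + m)*(1/(2*m)) = (-6 + m)/(2*m))
70*g(10) = 70*((1/2)*(-6 + 10)/10) = 70*((1/2)*(1/10)*4) = 70*(1/5) = 14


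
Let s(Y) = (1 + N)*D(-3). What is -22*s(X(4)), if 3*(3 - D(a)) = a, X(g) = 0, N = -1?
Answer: 0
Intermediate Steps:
D(a) = 3 - a/3
s(Y) = 0 (s(Y) = (1 - 1)*(3 - ⅓*(-3)) = 0*(3 + 1) = 0*4 = 0)
-22*s(X(4)) = -22*0 = 0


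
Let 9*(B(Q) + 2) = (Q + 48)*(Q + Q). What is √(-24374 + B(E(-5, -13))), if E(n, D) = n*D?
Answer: I*√204694/3 ≈ 150.81*I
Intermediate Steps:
E(n, D) = D*n
B(Q) = -2 + 2*Q*(48 + Q)/9 (B(Q) = -2 + ((Q + 48)*(Q + Q))/9 = -2 + ((48 + Q)*(2*Q))/9 = -2 + (2*Q*(48 + Q))/9 = -2 + 2*Q*(48 + Q)/9)
√(-24374 + B(E(-5, -13))) = √(-24374 + (-2 + 2*(-13*(-5))²/9 + 32*(-13*(-5))/3)) = √(-24374 + (-2 + (2/9)*65² + (32/3)*65)) = √(-24374 + (-2 + (2/9)*4225 + 2080/3)) = √(-24374 + (-2 + 8450/9 + 2080/3)) = √(-24374 + 14672/9) = √(-204694/9) = I*√204694/3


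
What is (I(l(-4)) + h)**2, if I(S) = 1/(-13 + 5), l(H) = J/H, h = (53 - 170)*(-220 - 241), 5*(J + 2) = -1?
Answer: 186187935025/64 ≈ 2.9092e+9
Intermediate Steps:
J = -11/5 (J = -2 + (1/5)*(-1) = -2 - 1/5 = -11/5 ≈ -2.2000)
h = 53937 (h = -117*(-461) = 53937)
l(H) = -11/(5*H)
I(S) = -1/8 (I(S) = 1/(-8) = -1/8)
(I(l(-4)) + h)**2 = (-1/8 + 53937)**2 = (431495/8)**2 = 186187935025/64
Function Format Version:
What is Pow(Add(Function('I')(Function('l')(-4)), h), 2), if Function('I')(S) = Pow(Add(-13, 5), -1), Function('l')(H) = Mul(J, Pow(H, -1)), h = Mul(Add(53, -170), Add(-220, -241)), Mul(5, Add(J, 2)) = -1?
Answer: Rational(186187935025, 64) ≈ 2.9092e+9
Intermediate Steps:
J = Rational(-11, 5) (J = Add(-2, Mul(Rational(1, 5), -1)) = Add(-2, Rational(-1, 5)) = Rational(-11, 5) ≈ -2.2000)
h = 53937 (h = Mul(-117, -461) = 53937)
Function('l')(H) = Mul(Rational(-11, 5), Pow(H, -1))
Function('I')(S) = Rational(-1, 8) (Function('I')(S) = Pow(-8, -1) = Rational(-1, 8))
Pow(Add(Function('I')(Function('l')(-4)), h), 2) = Pow(Add(Rational(-1, 8), 53937), 2) = Pow(Rational(431495, 8), 2) = Rational(186187935025, 64)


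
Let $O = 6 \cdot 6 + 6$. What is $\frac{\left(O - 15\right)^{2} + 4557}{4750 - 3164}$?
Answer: $\frac{2643}{793} \approx 3.3329$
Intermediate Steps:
$O = 42$ ($O = 36 + 6 = 42$)
$\frac{\left(O - 15\right)^{2} + 4557}{4750 - 3164} = \frac{\left(42 - 15\right)^{2} + 4557}{4750 - 3164} = \frac{27^{2} + 4557}{1586} = \left(729 + 4557\right) \frac{1}{1586} = 5286 \cdot \frac{1}{1586} = \frac{2643}{793}$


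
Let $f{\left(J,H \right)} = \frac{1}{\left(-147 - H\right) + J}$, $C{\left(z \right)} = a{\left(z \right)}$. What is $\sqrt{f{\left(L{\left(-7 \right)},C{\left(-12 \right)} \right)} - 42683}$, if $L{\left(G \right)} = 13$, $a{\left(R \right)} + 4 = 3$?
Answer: $\frac{6 i \sqrt{20972770}}{133} \approx 206.6 i$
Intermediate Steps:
$a{\left(R \right)} = -1$ ($a{\left(R \right)} = -4 + 3 = -1$)
$C{\left(z \right)} = -1$
$f{\left(J,H \right)} = \frac{1}{-147 + J - H}$
$\sqrt{f{\left(L{\left(-7 \right)},C{\left(-12 \right)} \right)} - 42683} = \sqrt{- \frac{1}{147 - 1 - 13} - 42683} = \sqrt{- \frac{1}{133} - 42683} = \sqrt{- \frac{5676840}{133}} = \frac{6 i \sqrt{20972770}}{133}$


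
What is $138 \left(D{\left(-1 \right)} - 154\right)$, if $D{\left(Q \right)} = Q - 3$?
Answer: $-21804$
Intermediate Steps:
$D{\left(Q \right)} = -3 + Q$
$138 \left(D{\left(-1 \right)} - 154\right) = 138 \left(\left(-3 - 1\right) - 154\right) = 138 \left(-4 - 154\right) = 138 \left(-158\right) = -21804$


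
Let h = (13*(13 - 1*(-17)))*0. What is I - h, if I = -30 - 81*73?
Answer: -5943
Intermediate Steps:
I = -5943 (I = -30 - 5913 = -5943)
h = 0 (h = (13*(13 + 17))*0 = (13*30)*0 = 390*0 = 0)
I - h = -5943 - 1*0 = -5943 + 0 = -5943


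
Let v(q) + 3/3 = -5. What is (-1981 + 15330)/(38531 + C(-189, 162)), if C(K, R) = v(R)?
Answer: 13349/38525 ≈ 0.34650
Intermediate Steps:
v(q) = -6 (v(q) = -1 - 5 = -6)
C(K, R) = -6
(-1981 + 15330)/(38531 + C(-189, 162)) = (-1981 + 15330)/(38531 - 6) = 13349/38525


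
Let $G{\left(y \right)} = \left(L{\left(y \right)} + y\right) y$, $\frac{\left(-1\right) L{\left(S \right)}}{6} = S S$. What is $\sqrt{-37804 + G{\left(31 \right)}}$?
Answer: $i \sqrt{215589} \approx 464.32 i$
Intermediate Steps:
$L{\left(S \right)} = - 6 S^{2}$ ($L{\left(S \right)} = - 6 S S = - 6 S^{2}$)
$G{\left(y \right)} = y \left(y - 6 y^{2}\right)$ ($G{\left(y \right)} = \left(- 6 y^{2} + y\right) y = \left(y - 6 y^{2}\right) y = y \left(y - 6 y^{2}\right)$)
$\sqrt{-37804 + G{\left(31 \right)}} = \sqrt{-37804 + 31^{2} \left(1 - 186\right)} = \sqrt{-37804 + 961 \left(1 - 186\right)} = \sqrt{-37804 + 961 \left(-185\right)} = \sqrt{-37804 - 177785} = \sqrt{-215589} = i \sqrt{215589}$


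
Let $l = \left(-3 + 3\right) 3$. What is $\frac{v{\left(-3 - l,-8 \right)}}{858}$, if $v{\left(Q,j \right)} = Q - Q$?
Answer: $0$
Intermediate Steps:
$l = 0$ ($l = 0 \cdot 3 = 0$)
$v{\left(Q,j \right)} = 0$
$\frac{v{\left(-3 - l,-8 \right)}}{858} = \frac{0}{858} = 0 \cdot \frac{1}{858} = 0$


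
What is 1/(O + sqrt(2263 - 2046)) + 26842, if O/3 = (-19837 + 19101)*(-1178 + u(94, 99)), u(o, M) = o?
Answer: 153769985897800886/5728708214567 - sqrt(217)/5728708214567 ≈ 26842.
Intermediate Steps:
O = 2393472 (O = 3*((-19837 + 19101)*(-1178 + 94)) = 3*(-736*(-1084)) = 3*797824 = 2393472)
1/(O + sqrt(2263 - 2046)) + 26842 = 1/(2393472 + sqrt(2263 - 2046)) + 26842 = 1/(2393472 + sqrt(217)) + 26842 = 26842 + 1/(2393472 + sqrt(217))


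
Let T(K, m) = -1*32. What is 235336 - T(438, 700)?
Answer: 235368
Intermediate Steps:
T(K, m) = -32
235336 - T(438, 700) = 235336 - 1*(-32) = 235336 + 32 = 235368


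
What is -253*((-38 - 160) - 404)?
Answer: 152306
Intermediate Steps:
-253*((-38 - 160) - 404) = -253*(-198 - 404) = -253*(-602) = 152306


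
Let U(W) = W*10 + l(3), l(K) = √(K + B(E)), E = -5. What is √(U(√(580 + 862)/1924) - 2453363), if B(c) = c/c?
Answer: √(-2270448217284 + 4810*√1442)/962 ≈ 1566.3*I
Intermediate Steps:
B(c) = 1
l(K) = √(1 + K) (l(K) = √(K + 1) = √(1 + K))
U(W) = 2 + 10*W (U(W) = W*10 + √(1 + 3) = 10*W + √4 = 10*W + 2 = 2 + 10*W)
√(U(√(580 + 862)/1924) - 2453363) = √((2 + 10*(√(580 + 862)/1924)) - 2453363) = √((2 + 10*(√1442*(1/1924))) - 2453363) = √((2 + 10*(√1442/1924)) - 2453363) = √((2 + 5*√1442/962) - 2453363) = √(-2453361 + 5*√1442/962)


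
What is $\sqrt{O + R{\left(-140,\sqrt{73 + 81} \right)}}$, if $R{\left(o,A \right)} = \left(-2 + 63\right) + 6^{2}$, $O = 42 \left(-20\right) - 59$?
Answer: $i \sqrt{802} \approx 28.32 i$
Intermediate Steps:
$O = -899$ ($O = -840 - 59 = -899$)
$R{\left(o,A \right)} = 97$ ($R{\left(o,A \right)} = 61 + 36 = 97$)
$\sqrt{O + R{\left(-140,\sqrt{73 + 81} \right)}} = \sqrt{-899 + 97} = \sqrt{-802} = i \sqrt{802}$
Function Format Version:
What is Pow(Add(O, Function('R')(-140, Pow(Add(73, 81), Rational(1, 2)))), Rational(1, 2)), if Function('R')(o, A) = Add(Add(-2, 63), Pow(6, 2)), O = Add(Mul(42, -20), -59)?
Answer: Mul(I, Pow(802, Rational(1, 2))) ≈ Mul(28.320, I)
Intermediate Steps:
O = -899 (O = Add(-840, -59) = -899)
Function('R')(o, A) = 97 (Function('R')(o, A) = Add(61, 36) = 97)
Pow(Add(O, Function('R')(-140, Pow(Add(73, 81), Rational(1, 2)))), Rational(1, 2)) = Pow(Add(-899, 97), Rational(1, 2)) = Pow(-802, Rational(1, 2)) = Mul(I, Pow(802, Rational(1, 2)))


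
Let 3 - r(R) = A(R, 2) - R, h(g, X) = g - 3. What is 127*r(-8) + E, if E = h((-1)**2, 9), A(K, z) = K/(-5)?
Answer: -4201/5 ≈ -840.20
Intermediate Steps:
A(K, z) = -K/5 (A(K, z) = K*(-1/5) = -K/5)
h(g, X) = -3 + g
r(R) = 3 + 6*R/5 (r(R) = 3 - (-R/5 - R) = 3 - (-6)*R/5 = 3 + 6*R/5)
E = -2 (E = -3 + (-1)**2 = -3 + 1 = -2)
127*r(-8) + E = 127*(3 + (6/5)*(-8)) - 2 = 127*(3 - 48/5) - 2 = 127*(-33/5) - 2 = -4191/5 - 2 = -4201/5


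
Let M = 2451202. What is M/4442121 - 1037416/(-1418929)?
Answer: 8086409001994/6303054308409 ≈ 1.2829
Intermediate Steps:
M/4442121 - 1037416/(-1418929) = 2451202/4442121 - 1037416/(-1418929) = 2451202*(1/4442121) - 1037416*(-1/1418929) = 2451202/4442121 + 1037416/1418929 = 8086409001994/6303054308409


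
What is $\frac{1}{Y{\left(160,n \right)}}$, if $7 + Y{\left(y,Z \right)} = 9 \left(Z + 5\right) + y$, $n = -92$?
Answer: $- \frac{1}{630} \approx -0.0015873$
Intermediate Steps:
$Y{\left(y,Z \right)} = 38 + y + 9 Z$ ($Y{\left(y,Z \right)} = -7 + \left(9 \left(Z + 5\right) + y\right) = -7 + \left(9 \left(5 + Z\right) + y\right) = -7 + \left(\left(45 + 9 Z\right) + y\right) = -7 + \left(45 + y + 9 Z\right) = 38 + y + 9 Z$)
$\frac{1}{Y{\left(160,n \right)}} = \frac{1}{38 + 160 + 9 \left(-92\right)} = \frac{1}{38 + 160 - 828} = \frac{1}{-630} = - \frac{1}{630}$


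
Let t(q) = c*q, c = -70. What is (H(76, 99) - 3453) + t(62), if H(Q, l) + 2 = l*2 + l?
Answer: -7498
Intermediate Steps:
H(Q, l) = -2 + 3*l (H(Q, l) = -2 + (l*2 + l) = -2 + (2*l + l) = -2 + 3*l)
t(q) = -70*q
(H(76, 99) - 3453) + t(62) = ((-2 + 3*99) - 3453) - 70*62 = ((-2 + 297) - 3453) - 4340 = (295 - 3453) - 4340 = -3158 - 4340 = -7498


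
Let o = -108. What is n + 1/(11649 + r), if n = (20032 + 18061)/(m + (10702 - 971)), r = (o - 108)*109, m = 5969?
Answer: 90620107/37350300 ≈ 2.4262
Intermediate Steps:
r = -23544 (r = (-108 - 108)*109 = -216*109 = -23544)
n = 38093/15700 (n = (20032 + 18061)/(5969 + (10702 - 971)) = 38093/(5969 + 9731) = 38093/15700 ≈ 2.4263)
n + 1/(11649 + r) = 38093/15700 + 1/(11649 - 23544) = 38093/15700 + 1/(-11895) = 38093/15700 - 1/11895 = 90620107/37350300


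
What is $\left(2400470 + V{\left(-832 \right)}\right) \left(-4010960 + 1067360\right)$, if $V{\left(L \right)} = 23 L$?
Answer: $-7009694762400$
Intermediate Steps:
$\left(2400470 + V{\left(-832 \right)}\right) \left(-4010960 + 1067360\right) = \left(2400470 + 23 \left(-832\right)\right) \left(-4010960 + 1067360\right) = \left(2400470 - 19136\right) \left(-2943600\right) = 2381334 \left(-2943600\right) = -7009694762400$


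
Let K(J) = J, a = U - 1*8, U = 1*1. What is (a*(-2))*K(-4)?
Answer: -56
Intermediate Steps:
U = 1
a = -7 (a = 1 - 1*8 = 1 - 8 = -7)
(a*(-2))*K(-4) = -7*(-2)*(-4) = 14*(-4) = -56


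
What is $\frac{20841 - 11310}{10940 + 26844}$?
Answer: $\frac{9531}{37784} \approx 0.25225$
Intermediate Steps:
$\frac{20841 - 11310}{10940 + 26844} = \frac{9531}{37784}$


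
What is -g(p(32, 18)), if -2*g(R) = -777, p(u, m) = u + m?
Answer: -777/2 ≈ -388.50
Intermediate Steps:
p(u, m) = m + u
g(R) = 777/2 (g(R) = -½*(-777) = 777/2)
-g(p(32, 18)) = -1*777/2 = -777/2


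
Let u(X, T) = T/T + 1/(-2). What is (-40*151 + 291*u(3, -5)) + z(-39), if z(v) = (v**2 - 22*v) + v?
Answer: -7109/2 ≈ -3554.5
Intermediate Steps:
u(X, T) = 1/2 (u(X, T) = 1 + 1*(-1/2) = 1 - 1/2 = 1/2)
z(v) = v**2 - 21*v
(-40*151 + 291*u(3, -5)) + z(-39) = (-40*151 + 291*(1/2)) - 39*(-21 - 39) = (-6040 + 291/2) - 39*(-60) = -11789/2 + 2340 = -7109/2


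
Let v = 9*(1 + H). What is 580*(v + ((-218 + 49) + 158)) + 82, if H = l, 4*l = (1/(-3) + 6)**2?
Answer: 40827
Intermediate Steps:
l = 289/36 (l = (1/(-3) + 6)**2/4 = (-1/3 + 6)**2/4 = (17/3)**2/4 = (1/4)*(289/9) = 289/36 ≈ 8.0278)
H = 289/36 ≈ 8.0278
v = 325/4 (v = 9*(1 + 289/36) = 9*(325/36) = 325/4 ≈ 81.250)
580*(v + ((-218 + 49) + 158)) + 82 = 580*(325/4 + ((-218 + 49) + 158)) + 82 = 580*(325/4 + (-169 + 158)) + 82 = 580*(325/4 - 11) + 82 = 580*(281/4) + 82 = 40745 + 82 = 40827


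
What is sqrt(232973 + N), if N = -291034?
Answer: I*sqrt(58061) ≈ 240.96*I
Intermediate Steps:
sqrt(232973 + N) = sqrt(232973 - 291034) = sqrt(-58061) = I*sqrt(58061)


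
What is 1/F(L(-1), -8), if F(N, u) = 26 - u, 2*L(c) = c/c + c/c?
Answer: 1/34 ≈ 0.029412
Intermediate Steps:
L(c) = 1 (L(c) = (c/c + c/c)/2 = (1 + 1)/2 = (½)*2 = 1)
1/F(L(-1), -8) = 1/(26 - 1*(-8)) = 1/(26 + 8) = 1/34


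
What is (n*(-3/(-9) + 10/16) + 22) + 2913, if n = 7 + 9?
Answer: 8851/3 ≈ 2950.3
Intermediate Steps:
n = 16
(n*(-3/(-9) + 10/16) + 22) + 2913 = (16*(-3/(-9) + 10/16) + 22) + 2913 = (16*(-3*(-1/9) + 10*(1/16)) + 22) + 2913 = (16*(1/3 + 5/8) + 22) + 2913 = (16*(23/24) + 22) + 2913 = (46/3 + 22) + 2913 = 112/3 + 2913 = 8851/3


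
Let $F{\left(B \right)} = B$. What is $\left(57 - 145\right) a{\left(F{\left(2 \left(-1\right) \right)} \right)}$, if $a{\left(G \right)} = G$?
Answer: $176$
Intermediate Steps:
$\left(57 - 145\right) a{\left(F{\left(2 \left(-1\right) \right)} \right)} = \left(57 - 145\right) 2 \left(-1\right) = \left(-88\right) \left(-2\right) = 176$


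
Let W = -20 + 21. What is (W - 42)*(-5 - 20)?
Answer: 1025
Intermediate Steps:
W = 1
(W - 42)*(-5 - 20) = (1 - 42)*(-5 - 20) = -41*(-25) = 1025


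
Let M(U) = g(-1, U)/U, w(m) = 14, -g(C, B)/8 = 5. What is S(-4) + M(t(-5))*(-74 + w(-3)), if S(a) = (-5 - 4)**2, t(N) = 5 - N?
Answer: 321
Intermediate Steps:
g(C, B) = -40 (g(C, B) = -8*5 = -40)
M(U) = -40/U
S(a) = 81 (S(a) = (-9)**2 = 81)
S(-4) + M(t(-5))*(-74 + w(-3)) = 81 + (-40/(5 - 1*(-5)))*(-74 + 14) = 81 - 40/(5 + 5)*(-60) = 81 - 40/10*(-60) = 81 - 40*1/10*(-60) = 81 - 4*(-60) = 81 + 240 = 321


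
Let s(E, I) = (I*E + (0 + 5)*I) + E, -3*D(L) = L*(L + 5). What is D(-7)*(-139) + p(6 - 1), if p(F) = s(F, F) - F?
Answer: 2096/3 ≈ 698.67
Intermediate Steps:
D(L) = -L*(5 + L)/3 (D(L) = -L*(L + 5)/3 = -L*(5 + L)/3)
s(E, I) = E + 5*I + E*I (s(E, I) = (E*I + 5*I) + E = (5*I + E*I) + E = E + 5*I + E*I)
p(F) = F**2 + 5*F (p(F) = (F + 5*F + F*F) - F = (F + 5*F + F**2) - F = (F**2 + 6*F) - F = F**2 + 5*F)
D(-7)*(-139) + p(6 - 1) = -1/3*(-7)*(5 - 7)*(-139) + (6 - 1)*(5 + (6 - 1)) = -1/3*(-7)*(-2)*(-139) + 5*(5 + 5) = -14/3*(-139) + 5*10 = 1946/3 + 50 = 2096/3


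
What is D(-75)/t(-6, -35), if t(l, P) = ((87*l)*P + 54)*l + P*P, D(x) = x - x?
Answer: 0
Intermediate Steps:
D(x) = 0
t(l, P) = P² + l*(54 + 87*P*l) (t(l, P) = (87*P*l + 54)*l + P² = (54 + 87*P*l)*l + P² = l*(54 + 87*P*l) + P² = P² + l*(54 + 87*P*l))
D(-75)/t(-6, -35) = 0/((-35)² + 54*(-6) + 87*(-35)*(-6)²) = 0/(1225 - 324 + 87*(-35)*36) = 0/(1225 - 324 - 109620) = 0/(-108719) = 0*(-1/108719) = 0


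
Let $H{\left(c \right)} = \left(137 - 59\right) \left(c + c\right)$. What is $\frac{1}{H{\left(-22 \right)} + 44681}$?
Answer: $\frac{1}{41249} \approx 2.4243 \cdot 10^{-5}$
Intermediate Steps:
$H{\left(c \right)} = 156 c$ ($H{\left(c \right)} = 78 \cdot 2 c = 156 c$)
$\frac{1}{H{\left(-22 \right)} + 44681} = \frac{1}{156 \left(-22\right) + 44681} = \frac{1}{-3432 + 44681} = \frac{1}{41249}$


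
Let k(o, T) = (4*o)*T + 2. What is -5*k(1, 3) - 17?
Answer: -87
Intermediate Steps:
k(o, T) = 2 + 4*T*o (k(o, T) = 4*T*o + 2 = 2 + 4*T*o)
-5*k(1, 3) - 17 = -5*(2 + 4*3*1) - 17 = -5*(2 + 12) - 17 = -5*14 - 17 = -70 - 17 = -87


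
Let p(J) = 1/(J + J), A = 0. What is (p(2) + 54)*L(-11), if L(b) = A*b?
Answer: 0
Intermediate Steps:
L(b) = 0 (L(b) = 0*b = 0)
p(J) = 1/(2*J)
(p(2) + 54)*L(-11) = ((½)/2 + 54)*0 = ((½)*(½) + 54)*0 = (¼ + 54)*0 = (217/4)*0 = 0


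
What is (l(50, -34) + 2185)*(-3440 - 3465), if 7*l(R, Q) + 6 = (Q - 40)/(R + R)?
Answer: -1055654353/70 ≈ -1.5081e+7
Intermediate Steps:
l(R, Q) = -6/7 + (-40 + Q)/(14*R) (l(R, Q) = -6/7 + ((Q - 40)/(R + R))/7 = -6/7 + ((-40 + Q)/((2*R)))/7 = -6/7 + ((-40 + Q)*(1/(2*R)))/7 = -6/7 + ((-40 + Q)/(2*R))/7 = -6/7 + (-40 + Q)/(14*R))
(l(50, -34) + 2185)*(-3440 - 3465) = ((1/14)*(-40 - 34 - 12*50)/50 + 2185)*(-3440 - 3465) = ((1/14)*(1/50)*(-40 - 34 - 600) + 2185)*(-6905) = ((1/14)*(1/50)*(-674) + 2185)*(-6905) = (-337/350 + 2185)*(-6905) = (764413/350)*(-6905) = -1055654353/70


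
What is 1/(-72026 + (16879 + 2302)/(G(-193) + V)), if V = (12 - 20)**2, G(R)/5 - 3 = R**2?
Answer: -186324/13420153243 ≈ -1.3884e-5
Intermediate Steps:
G(R) = 15 + 5*R**2
V = 64 (V = (-8)**2 = 64)
1/(-72026 + (16879 + 2302)/(G(-193) + V)) = 1/(-72026 + (16879 + 2302)/((15 + 5*(-193)**2) + 64)) = 1/(-72026 + 19181/((15 + 5*37249) + 64)) = 1/(-72026 + 19181/((15 + 186245) + 64)) = 1/(-72026 + 19181/(186260 + 64)) = 1/(-72026 + 19181/186324) = 1/(-13420153243/186324) = -186324/13420153243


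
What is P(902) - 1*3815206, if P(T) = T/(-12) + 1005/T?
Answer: -5162073911/1353 ≈ -3.8153e+6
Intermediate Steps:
P(T) = 1005/T - T/12 (P(T) = T*(-1/12) + 1005/T = -T/12 + 1005/T = 1005/T - T/12)
P(902) - 1*3815206 = (1005/902 - 1/12*902) - 1*3815206 = (1005*(1/902) - 451/6) - 3815206 = (1005/902 - 451/6) - 3815206 = -100193/1353 - 3815206 = -5162073911/1353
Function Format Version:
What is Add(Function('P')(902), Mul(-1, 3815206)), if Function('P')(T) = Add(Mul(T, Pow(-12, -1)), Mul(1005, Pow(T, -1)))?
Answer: Rational(-5162073911, 1353) ≈ -3.8153e+6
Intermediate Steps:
Function('P')(T) = Add(Mul(1005, Pow(T, -1)), Mul(Rational(-1, 12), T)) (Function('P')(T) = Add(Mul(T, Rational(-1, 12)), Mul(1005, Pow(T, -1))) = Add(Mul(Rational(-1, 12), T), Mul(1005, Pow(T, -1))) = Add(Mul(1005, Pow(T, -1)), Mul(Rational(-1, 12), T)))
Add(Function('P')(902), Mul(-1, 3815206)) = Add(Add(Mul(1005, Pow(902, -1)), Mul(Rational(-1, 12), 902)), Mul(-1, 3815206)) = Add(Add(Mul(1005, Rational(1, 902)), Rational(-451, 6)), -3815206) = Add(Add(Rational(1005, 902), Rational(-451, 6)), -3815206) = Add(Rational(-100193, 1353), -3815206) = Rational(-5162073911, 1353)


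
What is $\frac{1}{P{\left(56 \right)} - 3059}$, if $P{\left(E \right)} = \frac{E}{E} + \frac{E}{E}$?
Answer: $- \frac{1}{3057} \approx -0.00032712$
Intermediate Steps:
$P{\left(E \right)} = 2$ ($P{\left(E \right)} = 1 + 1 = 2$)
$\frac{1}{P{\left(56 \right)} - 3059} = \frac{1}{2 - 3059} = \frac{1}{-3057} = - \frac{1}{3057}$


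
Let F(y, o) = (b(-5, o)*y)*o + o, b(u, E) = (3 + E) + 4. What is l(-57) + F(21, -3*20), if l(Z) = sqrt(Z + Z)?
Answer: 66720 + I*sqrt(114) ≈ 66720.0 + 10.677*I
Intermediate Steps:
b(u, E) = 7 + E
l(Z) = sqrt(2)*sqrt(Z) (l(Z) = sqrt(2*Z) = sqrt(2)*sqrt(Z))
F(y, o) = o + o*y*(7 + o) (F(y, o) = ((7 + o)*y)*o + o = (y*(7 + o))*o + o = o*y*(7 + o) + o = o + o*y*(7 + o))
l(-57) + F(21, -3*20) = sqrt(2)*sqrt(-57) + (-3*20)*(1 + 21*(7 - 3*20)) = sqrt(2)*(I*sqrt(57)) - 60*(1 + 21*(7 - 60)) = I*sqrt(114) - 60*(1 + 21*(-53)) = I*sqrt(114) - 60*(1 - 1113) = I*sqrt(114) - 60*(-1112) = I*sqrt(114) + 66720 = 66720 + I*sqrt(114)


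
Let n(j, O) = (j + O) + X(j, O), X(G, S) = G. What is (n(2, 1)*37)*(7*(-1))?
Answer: -1295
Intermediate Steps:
n(j, O) = O + 2*j (n(j, O) = (j + O) + j = (O + j) + j = O + 2*j)
(n(2, 1)*37)*(7*(-1)) = ((1 + 2*2)*37)*(7*(-1)) = ((1 + 4)*37)*(-7) = (5*37)*(-7) = 185*(-7) = -1295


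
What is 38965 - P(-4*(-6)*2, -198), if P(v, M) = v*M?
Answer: 48469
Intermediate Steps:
P(v, M) = M*v
38965 - P(-4*(-6)*2, -198) = 38965 - (-198)*-4*(-6)*2 = 38965 - (-198)*24*2 = 38965 - (-198)*48 = 38965 - 1*(-9504) = 38965 + 9504 = 48469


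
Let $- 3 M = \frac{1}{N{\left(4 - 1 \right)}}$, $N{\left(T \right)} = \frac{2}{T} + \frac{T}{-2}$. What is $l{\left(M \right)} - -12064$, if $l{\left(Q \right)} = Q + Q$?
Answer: $\frac{60324}{5} \approx 12065.0$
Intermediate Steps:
$N{\left(T \right)} = \frac{2}{T} - \frac{T}{2}$ ($N{\left(T \right)} = \frac{2}{T} + T \left(- \frac{1}{2}\right) = \frac{2}{T} - \frac{T}{2}$)
$M = \frac{2}{5}$ ($M = - \frac{1}{3 \left(\frac{2}{4 - 1} - \frac{4 - 1}{2}\right)} = - \frac{1}{3 \left(\frac{2}{3} - \frac{3}{2}\right)} = - \frac{1}{3 \left(- \frac{5}{6}\right)} = \left(- \frac{1}{3}\right) \left(- \frac{6}{5}\right) = \frac{2}{5} \approx 0.4$)
$l{\left(Q \right)} = 2 Q$
$l{\left(M \right)} - -12064 = 2 \cdot \frac{2}{5} - -12064 = \frac{4}{5} + 12064 = \frac{60324}{5}$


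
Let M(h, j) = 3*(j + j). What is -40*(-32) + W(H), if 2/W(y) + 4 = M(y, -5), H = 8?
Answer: 21759/17 ≈ 1279.9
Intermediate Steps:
M(h, j) = 6*j (M(h, j) = 3*(2*j) = 6*j)
W(y) = -1/17 (W(y) = 2/(-4 + 6*(-5)) = 2/(-4 - 30) = 2/(-34) = 2*(-1/34) = -1/17)
-40*(-32) + W(H) = -40*(-32) - 1/17 = 1280 - 1/17 = 21759/17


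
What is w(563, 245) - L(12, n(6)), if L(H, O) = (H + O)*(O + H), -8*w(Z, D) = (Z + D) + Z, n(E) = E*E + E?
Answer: -24699/8 ≈ -3087.4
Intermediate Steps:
n(E) = E + E² (n(E) = E² + E = E + E²)
w(Z, D) = -Z/4 - D/8 (w(Z, D) = -((Z + D) + Z)/8 = -((D + Z) + Z)/8 = -(D + 2*Z)/8 = -Z/4 - D/8)
L(H, O) = (H + O)² (L(H, O) = (H + O)*(H + O) = (H + O)²)
w(563, 245) - L(12, n(6)) = (-¼*563 - ⅛*245) - (12 + 6*(1 + 6))² = (-563/4 - 245/8) - (12 + 6*7)² = -1371/8 - (12 + 42)² = -1371/8 - 1*54² = -1371/8 - 1*2916 = -1371/8 - 2916 = -24699/8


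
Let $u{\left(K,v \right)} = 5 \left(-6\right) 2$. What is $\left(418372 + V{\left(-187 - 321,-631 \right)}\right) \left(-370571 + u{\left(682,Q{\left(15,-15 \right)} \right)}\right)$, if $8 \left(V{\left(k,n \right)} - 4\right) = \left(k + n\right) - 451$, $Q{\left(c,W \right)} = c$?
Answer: $- \frac{619957809379}{4} \approx -1.5499 \cdot 10^{11}$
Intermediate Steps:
$V{\left(k,n \right)} = - \frac{419}{8} + \frac{k}{8} + \frac{n}{8}$ ($V{\left(k,n \right)} = 4 + \frac{\left(k + n\right) - 451}{8} = 4 + \frac{-451 + k + n}{8} = 4 + \left(- \frac{451}{8} + \frac{k}{8} + \frac{n}{8}\right) = - \frac{419}{8} + \frac{k}{8} + \frac{n}{8}$)
$u{\left(K,v \right)} = -60$ ($u{\left(K,v \right)} = \left(-30\right) 2 = -60$)
$\left(418372 + V{\left(-187 - 321,-631 \right)}\right) \left(-370571 + u{\left(682,Q{\left(15,-15 \right)} \right)}\right) = \left(418372 + \left(- \frac{419}{8} + \frac{-187 - 321}{8} + \frac{1}{8} \left(-631\right)\right)\right) \left(-370571 - 60\right) = \left(418372 - \left(\frac{525}{4} - \frac{-187 - 321}{8}\right)\right) \left(-370631\right) = \left(418372 - \frac{779}{4}\right) \left(-370631\right) = \frac{1672709}{4} \left(-370631\right) = - \frac{619957809379}{4}$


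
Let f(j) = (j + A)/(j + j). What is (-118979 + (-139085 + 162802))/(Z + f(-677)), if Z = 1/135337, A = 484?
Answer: -17456408840076/26121395 ≈ -6.6828e+5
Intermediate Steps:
f(j) = (484 + j)/(2*j) (f(j) = (j + 484)/(j + j) = (484 + j)/((2*j)) = (484 + j)*(1/(2*j)) = (484 + j)/(2*j))
Z = 1/135337 ≈ 7.3890e-6
(-118979 + (-139085 + 162802))/(Z + f(-677)) = (-118979 + (-139085 + 162802))/(1/135337 + (½)*(484 - 677)/(-677)) = (-118979 + 23717)/(1/135337 + (½)*(-1/677)*(-193)) = -95262/(1/135337 + 193/1354) = -95262/26121395/183246298 = -95262*183246298/26121395 = -17456408840076/26121395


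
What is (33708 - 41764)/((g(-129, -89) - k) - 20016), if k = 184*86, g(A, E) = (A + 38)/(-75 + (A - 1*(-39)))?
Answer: 1329240/5913509 ≈ 0.22478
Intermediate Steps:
g(A, E) = (38 + A)/(-36 + A) (g(A, E) = (38 + A)/(-75 + (A + 39)) = (38 + A)/(-75 + (39 + A)) = (38 + A)/(-36 + A))
k = 15824
(33708 - 41764)/((g(-129, -89) - k) - 20016) = (33708 - 41764)/(((38 - 129)/(-36 - 129) - 1*15824) - 20016) = -8056/((-91/(-165) - 15824) - 20016) = -8056/((-1/165*(-91) - 15824) - 20016) = -8056/((91/165 - 15824) - 20016) = -8056/(-2610869/165 - 20016) = -8056/(-5913509/165) = -8056*(-165/5913509) = 1329240/5913509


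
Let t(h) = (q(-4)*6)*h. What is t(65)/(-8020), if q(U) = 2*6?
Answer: -234/401 ≈ -0.58354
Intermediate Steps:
q(U) = 12
t(h) = 72*h (t(h) = (12*6)*h = 72*h)
t(65)/(-8020) = (72*65)/(-8020) = 4680*(-1/8020) = -234/401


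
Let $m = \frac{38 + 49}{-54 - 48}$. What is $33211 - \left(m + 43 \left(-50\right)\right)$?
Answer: $\frac{1202303}{34} \approx 35362.0$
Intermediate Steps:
$m = - \frac{29}{34}$ ($m = \frac{87}{-102} = 87 \left(- \frac{1}{102}\right) = - \frac{29}{34} \approx -0.85294$)
$33211 - \left(m + 43 \left(-50\right)\right) = 33211 - \left(- \frac{29}{34} + 43 \left(-50\right)\right) = 33211 - \left(- \frac{29}{34} - 2150\right) = 33211 - - \frac{73129}{34} = 33211 + \frac{73129}{34} = \frac{1202303}{34}$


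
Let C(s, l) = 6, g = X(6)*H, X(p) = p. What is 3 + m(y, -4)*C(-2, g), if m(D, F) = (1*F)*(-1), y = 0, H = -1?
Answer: 27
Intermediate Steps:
g = -6 (g = 6*(-1) = -6)
m(D, F) = -F (m(D, F) = F*(-1) = -F)
3 + m(y, -4)*C(-2, g) = 3 - 1*(-4)*6 = 3 + 4*6 = 3 + 24 = 27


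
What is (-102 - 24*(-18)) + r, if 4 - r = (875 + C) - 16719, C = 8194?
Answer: 7984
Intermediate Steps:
r = 7654 (r = 4 - ((875 + 8194) - 16719) = 4 - (9069 - 16719) = 4 - 1*(-7650) = 4 + 7650 = 7654)
(-102 - 24*(-18)) + r = (-102 - 24*(-18)) + 7654 = (-102 + 432) + 7654 = 330 + 7654 = 7984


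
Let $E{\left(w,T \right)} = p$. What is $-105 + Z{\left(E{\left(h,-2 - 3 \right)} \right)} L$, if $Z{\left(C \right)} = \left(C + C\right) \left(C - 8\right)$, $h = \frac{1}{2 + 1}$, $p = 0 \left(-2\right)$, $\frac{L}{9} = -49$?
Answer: $-105$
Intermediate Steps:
$L = -441$ ($L = 9 \left(-49\right) = -441$)
$p = 0$
$h = \frac{1}{3} \approx 0.33333$
$E{\left(w,T \right)} = 0$
$Z{\left(C \right)} = 2 C \left(-8 + C\right)$
$-105 + Z{\left(E{\left(h,-2 - 3 \right)} \right)} L = -105 + 2 \cdot 0 \left(-8 + 0\right) \left(-441\right) = -105 + 2 \cdot 0 \left(-8\right) \left(-441\right) = -105 + 0 \left(-441\right) = -105 + 0 = -105$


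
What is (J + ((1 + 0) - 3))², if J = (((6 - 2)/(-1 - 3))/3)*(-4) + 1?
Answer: ⅑ ≈ 0.11111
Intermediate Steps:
J = 7/3 (J = ((4/(-4))*(⅓))*(-4) + 1 = ((4*(-¼))*(⅓))*(-4) + 1 = -1*⅓*(-4) + 1 = -⅓*(-4) + 1 = 4/3 + 1 = 7/3 ≈ 2.3333)
(J + ((1 + 0) - 3))² = (7/3 + ((1 + 0) - 3))² = (7/3 + (1 - 3))² = (7/3 - 2)² = (⅓)² = ⅑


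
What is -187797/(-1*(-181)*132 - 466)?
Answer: -187797/23426 ≈ -8.0166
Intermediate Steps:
-187797/(-1*(-181)*132 - 466) = -187797/(181*132 - 466) = -187797/(23892 - 466) = -187797/23426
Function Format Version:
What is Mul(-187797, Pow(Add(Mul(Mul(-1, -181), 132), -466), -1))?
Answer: Rational(-187797, 23426) ≈ -8.0166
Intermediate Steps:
Mul(-187797, Pow(Add(Mul(Mul(-1, -181), 132), -466), -1)) = Mul(-187797, Pow(Add(Mul(181, 132), -466), -1)) = Mul(-187797, Pow(Add(23892, -466), -1)) = Mul(-187797, Pow(23426, -1)) = Mul(-187797, Rational(1, 23426)) = Rational(-187797, 23426)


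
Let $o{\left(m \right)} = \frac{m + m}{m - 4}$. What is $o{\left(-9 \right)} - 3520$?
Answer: $- \frac{45742}{13} \approx -3518.6$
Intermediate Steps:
$o{\left(m \right)} = \frac{2 m}{-4 + m}$
$o{\left(-9 \right)} - 3520 = 2 \left(-9\right) \frac{1}{-4 - 9} - 3520 = 2 \left(-9\right) \frac{1}{-13} - 3520 = 2 \left(-9\right) \left(- \frac{1}{13}\right) - 3520 = \frac{18}{13} - 3520 = - \frac{45742}{13}$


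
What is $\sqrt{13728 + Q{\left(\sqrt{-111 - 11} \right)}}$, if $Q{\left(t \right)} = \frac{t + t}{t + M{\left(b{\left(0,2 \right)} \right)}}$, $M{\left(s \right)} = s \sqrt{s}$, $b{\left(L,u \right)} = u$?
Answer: $\sqrt{2} \sqrt{\frac{13728 + 6865 i \sqrt{61}}{2 + i \sqrt{61}}} \approx 117.17 + 0.0020509 i$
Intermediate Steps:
$M{\left(s \right)} = s^{\frac{3}{2}}$
$Q{\left(t \right)} = \frac{2 t}{t + 2 \sqrt{2}}$ ($Q{\left(t \right)} = \frac{t + t}{t + 2^{\frac{3}{2}}} = \frac{2 t}{t + 2 \sqrt{2}}$)
$\sqrt{13728 + Q{\left(\sqrt{-111 - 11} \right)}} = \sqrt{13728 + \frac{2 \sqrt{-111 - 11}}{\sqrt{-111 - 11} + 2 \sqrt{2}}} = \sqrt{13728 + \frac{2 \sqrt{-122}}{\sqrt{-122} + 2 \sqrt{2}}} = \sqrt{13728 + \frac{2 i \sqrt{122}}{i \sqrt{122} + 2 \sqrt{2}}} = \sqrt{13728 + \frac{2 i \sqrt{122}}{2 \sqrt{2} + i \sqrt{122}}}$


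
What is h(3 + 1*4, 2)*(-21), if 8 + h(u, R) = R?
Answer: 126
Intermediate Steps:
h(u, R) = -8 + R
h(3 + 1*4, 2)*(-21) = (-8 + 2)*(-21) = -6*(-21) = 126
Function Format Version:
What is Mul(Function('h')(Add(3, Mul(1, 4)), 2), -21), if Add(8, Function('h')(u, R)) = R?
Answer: 126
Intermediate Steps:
Function('h')(u, R) = Add(-8, R)
Mul(Function('h')(Add(3, Mul(1, 4)), 2), -21) = Mul(Add(-8, 2), -21) = Mul(-6, -21) = 126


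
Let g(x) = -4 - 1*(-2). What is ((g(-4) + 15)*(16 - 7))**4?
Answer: 187388721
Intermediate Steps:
g(x) = -2 (g(x) = -4 + 2 = -2)
((g(-4) + 15)*(16 - 7))**4 = ((-2 + 15)*(16 - 7))**4 = (13*9)**4 = 117**4 = 187388721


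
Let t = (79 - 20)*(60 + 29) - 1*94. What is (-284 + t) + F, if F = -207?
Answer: 4666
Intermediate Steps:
t = 5157 (t = 59*89 - 94 = 5251 - 94 = 5157)
(-284 + t) + F = (-284 + 5157) - 207 = 4873 - 207 = 4666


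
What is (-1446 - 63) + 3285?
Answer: 1776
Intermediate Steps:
(-1446 - 63) + 3285 = -1509 + 3285 = 1776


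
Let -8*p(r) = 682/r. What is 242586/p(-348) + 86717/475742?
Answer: 160648451116801/162228022 ≈ 9.9026e+5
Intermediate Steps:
p(r) = -341/(4*r)
242586/p(-348) + 86717/475742 = 242586/((-341/4/(-348))) + 86717/475742 = 242586/((-341/4*(-1/348))) + 86717*(1/475742) = 242586/(341/1392) + 86717/475742 = 242586*(1392/341) + 86717/475742 = 337679712/341 + 86717/475742 = 160648451116801/162228022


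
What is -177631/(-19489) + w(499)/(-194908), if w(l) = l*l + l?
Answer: 7439799362/949640503 ≈ 7.8343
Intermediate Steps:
w(l) = l + l**2 (w(l) = l**2 + l = l + l**2)
-177631/(-19489) + w(499)/(-194908) = -177631/(-19489) + (499*(1 + 499))/(-194908) = -177631*(-1/19489) + (499*500)*(-1/194908) = 177631/19489 + 249500*(-1/194908) = 177631/19489 - 62375/48727 = 7439799362/949640503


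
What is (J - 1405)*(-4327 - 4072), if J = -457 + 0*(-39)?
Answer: 15638938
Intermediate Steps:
J = -457 (J = -457 + 0 = -457)
(J - 1405)*(-4327 - 4072) = (-457 - 1405)*(-4327 - 4072) = -1862*(-8399) = 15638938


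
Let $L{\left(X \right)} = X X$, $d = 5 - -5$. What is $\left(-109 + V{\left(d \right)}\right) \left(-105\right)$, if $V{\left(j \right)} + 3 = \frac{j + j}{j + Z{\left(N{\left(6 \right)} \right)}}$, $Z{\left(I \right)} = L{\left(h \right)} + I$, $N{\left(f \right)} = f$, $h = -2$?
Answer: $11655$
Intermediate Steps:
$d = 10$ ($d = 5 + 5 = 10$)
$L{\left(X \right)} = X^{2}$
$Z{\left(I \right)} = 4 + I$ ($Z{\left(I \right)} = \left(-2\right)^{2} + I = 4 + I$)
$V{\left(j \right)} = -3 + \frac{2 j}{10 + j}$ ($V{\left(j \right)} = -3 + \frac{j + j}{j + \left(4 + 6\right)} = -3 + \frac{2 j}{j + 10} = -3 + \frac{2 j}{10 + j}$)
$\left(-109 + V{\left(d \right)}\right) \left(-105\right) = \left(-109 + \frac{-30 - 10}{10 + 10}\right) \left(-105\right) = \left(-109 + \frac{-30 - 10}{20}\right) \left(-105\right) = \left(-109 + \frac{1}{20} \left(-40\right)\right) \left(-105\right) = \left(-109 - 2\right) \left(-105\right) = \left(-111\right) \left(-105\right) = 11655$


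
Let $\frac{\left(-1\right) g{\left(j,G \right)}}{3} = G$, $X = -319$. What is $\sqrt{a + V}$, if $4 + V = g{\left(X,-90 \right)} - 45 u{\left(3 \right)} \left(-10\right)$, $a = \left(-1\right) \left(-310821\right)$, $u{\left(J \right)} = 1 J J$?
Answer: $\sqrt{315137} \approx 561.37$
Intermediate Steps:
$u{\left(J \right)} = J^{2}$ ($u{\left(J \right)} = J J = J^{2}$)
$a = 310821$
$g{\left(j,G \right)} = - 3 G$
$V = 4316$ ($V = -4 - \left(-270 + 45 \cdot 3^{2} \left(-10\right)\right) = -4 - \left(-270 + 45 \cdot 9 \left(-10\right)\right) = -4 - \left(-270 + 405 \left(-10\right)\right) = -4 + \left(270 - -4050\right) = -4 + \left(270 + 4050\right) = -4 + 4320 = 4316$)
$\sqrt{a + V} = \sqrt{310821 + 4316} = \sqrt{315137}$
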